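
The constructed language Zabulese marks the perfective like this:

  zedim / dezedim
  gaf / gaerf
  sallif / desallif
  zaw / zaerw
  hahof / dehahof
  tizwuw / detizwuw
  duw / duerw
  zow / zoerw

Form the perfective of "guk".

"guk" has 1 vowel. The stems with 1 vowel (duw → duerw, zow → zoerw, zaw → zaerw) insert -er- after the first vowel.
So guk → guerk.

guerk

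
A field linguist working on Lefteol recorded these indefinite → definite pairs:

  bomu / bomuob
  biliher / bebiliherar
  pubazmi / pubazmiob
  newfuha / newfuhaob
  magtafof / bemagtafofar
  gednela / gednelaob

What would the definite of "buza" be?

buzaob

"buza" ends in a vowel. The stems ending in a vowel (gednela → gednelaob, pubazmi → pubazmiob, bomu → bomuob) add -ob.
So buza → buzaob.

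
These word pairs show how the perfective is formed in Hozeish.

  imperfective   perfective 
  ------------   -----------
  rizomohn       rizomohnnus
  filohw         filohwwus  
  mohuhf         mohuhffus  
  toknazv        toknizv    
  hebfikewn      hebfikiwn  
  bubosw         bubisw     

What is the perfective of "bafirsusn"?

bafirsisn

rizomohn and hebfikewn both end in -n yet inflect differently (rizomohnnus, hebfikiwn), so the final letter is not what conditions the rule; the second-to-last letter is.
"bafirsusn" has second-to-last letter 's'. The one such stem in the data (bubosw → bubisw) changes the last vowel to 'i' (as do toknazv, hebfikewn), so the same rule applies.
The other pattern: stems whose second-to-last letter is 'h' double the final consonant and add -us.
So bafirsusn → bafirsisn.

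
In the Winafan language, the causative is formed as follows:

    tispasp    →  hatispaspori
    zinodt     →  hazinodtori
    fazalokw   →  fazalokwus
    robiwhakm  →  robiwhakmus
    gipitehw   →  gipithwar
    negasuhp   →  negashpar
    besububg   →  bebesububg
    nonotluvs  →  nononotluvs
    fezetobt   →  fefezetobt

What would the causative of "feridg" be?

fazalokw and gipitehw both end in -w yet inflect differently (fazalokwus, gipithwar), so the final letter is not what conditions the rule; the second-to-last letter is.
"feridg" has second-to-last letter 'd'. The one such stem in the data (zinodt → hazinodtori) adds ha- … -ori around the stem, so the same rule applies.
So feridg → haferidgori.

haferidgori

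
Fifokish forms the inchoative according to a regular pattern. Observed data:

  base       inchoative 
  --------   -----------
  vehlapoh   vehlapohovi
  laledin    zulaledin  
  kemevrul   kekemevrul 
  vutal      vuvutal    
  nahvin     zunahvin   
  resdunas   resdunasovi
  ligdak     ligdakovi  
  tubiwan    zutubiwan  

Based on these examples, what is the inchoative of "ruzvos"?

ruzvosovi

tubiwan and vutal both have last vowel 'a' yet inflect differently (zutubiwan, vuvutal), so the last vowel is not what conditions the rule; the final letter is.
"ruzvos" ends in -s. The one such stem in the data (resdunas → resdunasovi) adds -ovi, so the same rule applies.
So ruzvos → ruzvosovi.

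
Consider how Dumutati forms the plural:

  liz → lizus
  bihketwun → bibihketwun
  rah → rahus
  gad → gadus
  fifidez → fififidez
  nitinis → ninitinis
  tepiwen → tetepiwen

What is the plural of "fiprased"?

fifiprased

liz and fifidez both end in -z yet inflect differently (lizus, fififidez), so the final letter is not what conditions the rule; the number of vowels is.
"fiprased" has 3 vowels. The stems with 3 vowels (bihketwun → bibihketwun, tepiwen → tetepiwen, fifidez → fififidez) repeat the first consonant+vowel as a prefix.
The other pattern: stems with 1 vowel add -us.
So fiprased → fifiprased.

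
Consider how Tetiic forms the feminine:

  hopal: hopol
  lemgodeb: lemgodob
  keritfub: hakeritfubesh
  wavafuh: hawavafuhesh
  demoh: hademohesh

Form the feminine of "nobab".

lemgodeb and keritfub both end in -b yet inflect differently (lemgodob, hakeritfubesh), so the final letter is not what conditions the rule; the last vowel is.
"nobab" has last vowel 'a'. The one such stem in the data (hopal → hopol) changes the last vowel to 'o' (as does lemgodeb), so the same rule applies.
So nobab → nobob.

nobob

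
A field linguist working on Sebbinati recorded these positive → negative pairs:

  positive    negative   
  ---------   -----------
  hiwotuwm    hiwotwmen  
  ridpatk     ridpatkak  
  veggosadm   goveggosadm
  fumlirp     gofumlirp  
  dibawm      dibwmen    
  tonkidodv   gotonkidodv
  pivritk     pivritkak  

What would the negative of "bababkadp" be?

hiwotuwm and veggosadm both end in -m yet inflect differently (hiwotwmen, goveggosadm), so the final letter is not what conditions the rule; the second-to-last letter is.
"bababkadp" has second-to-last letter 'd'. The stems whose second-to-last letter is 'd' (veggosadm → goveggosadm, tonkidodv → gotonkidodv) add the prefix go-.
So bababkadp → gobababkadp.

gobababkadp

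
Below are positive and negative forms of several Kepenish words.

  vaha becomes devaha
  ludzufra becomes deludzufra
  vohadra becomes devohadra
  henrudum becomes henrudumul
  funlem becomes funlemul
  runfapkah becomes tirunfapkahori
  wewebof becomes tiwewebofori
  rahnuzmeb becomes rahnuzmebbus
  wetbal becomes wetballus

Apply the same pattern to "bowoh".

vaha and runfapkah both have last vowel 'a' yet inflect differently (devaha, tirunfapkahori), so the last vowel is not what conditions the rule; the final letter is.
"bowoh" ends in -h. The one such stem in the data (runfapkah → tirunfapkahori) adds ti- … -ori around the stem, so the same rule applies.
The other patterns: stems ending in -a add the prefix de-; stems ending in -m add -ul; stems ending in -b or -l double the final consonant and add -us.
So bowoh → tibowohori.

tibowohori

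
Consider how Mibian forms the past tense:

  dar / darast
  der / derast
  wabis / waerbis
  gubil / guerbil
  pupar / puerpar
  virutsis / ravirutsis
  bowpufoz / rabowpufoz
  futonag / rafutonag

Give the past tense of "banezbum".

rabanezbum

dar and pupar both end in -r yet inflect differently (darast, puerpar), so the final letter is not what conditions the rule; the number of vowels is.
"banezbum" has 3 vowels. The stems with 3 vowels (virutsis → ravirutsis, bowpufoz → rabowpufoz, futonag → rafutonag) add the prefix ra-.
The other patterns: stems with 1 vowel add -ast; stems with 2 vowels insert -er- after the first vowel.
So banezbum → rabanezbum.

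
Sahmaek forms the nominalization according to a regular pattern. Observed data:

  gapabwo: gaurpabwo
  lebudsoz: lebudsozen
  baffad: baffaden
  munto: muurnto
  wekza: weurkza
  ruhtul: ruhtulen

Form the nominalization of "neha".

baffad and wekza both have last vowel 'a' yet inflect differently (baffaden, weurkza), so the last vowel is not what conditions the rule; whether the stem ends in a vowel or a consonant is.
"neha" ends in a vowel. The stems ending in a vowel (wekza → weurkza, gapabwo → gaurpabwo, munto → muurnto) insert -ur- after the first vowel.
So neha → neurha.

neurha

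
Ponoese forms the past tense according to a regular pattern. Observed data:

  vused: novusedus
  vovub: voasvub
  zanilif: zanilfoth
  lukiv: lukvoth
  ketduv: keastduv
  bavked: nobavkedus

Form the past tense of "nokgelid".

nokgeldoth

"nokgelid" has last vowel 'i'. The stems whose last vowel is 'i' (zanilif → zanilfoth, lukiv → lukvoth) delete the last vowel and add -oth.
So nokgelid → nokgeldoth.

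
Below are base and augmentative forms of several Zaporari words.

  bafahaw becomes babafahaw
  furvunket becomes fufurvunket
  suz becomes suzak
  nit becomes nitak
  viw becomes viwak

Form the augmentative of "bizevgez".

furvunket and nit both end in -t yet inflect differently (fufurvunket, nitak), so the final letter is not what conditions the rule; the number of vowels is.
"bizevgez" has 3 vowels. The stems with 3 vowels (bafahaw → babafahaw, furvunket → fufurvunket) repeat the first consonant+vowel as a prefix.
The other pattern: stems with 1 vowel add -ak.
So bizevgez → bibizevgez.

bibizevgez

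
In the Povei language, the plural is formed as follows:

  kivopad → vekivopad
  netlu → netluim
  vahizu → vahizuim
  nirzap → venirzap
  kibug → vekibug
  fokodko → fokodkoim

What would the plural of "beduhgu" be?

beduhguim

kibug and vahizu both have last vowel 'u' yet inflect differently (vekibug, vahizuim), so the last vowel is not what conditions the rule; whether the stem ends in a vowel or a consonant is.
"beduhgu" ends in a vowel. The stems ending in a vowel (vahizu → vahizuim, netlu → netluim, fokodko → fokodkoim) add -im.
So beduhgu → beduhguim.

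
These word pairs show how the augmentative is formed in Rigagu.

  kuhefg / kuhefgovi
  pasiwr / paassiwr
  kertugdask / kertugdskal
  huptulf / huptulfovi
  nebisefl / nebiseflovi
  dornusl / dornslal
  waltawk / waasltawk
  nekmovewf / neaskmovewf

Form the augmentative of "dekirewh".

deaskirewh

"dekirewh" has second-to-last letter 'w'. The stems whose second-to-last letter is 'w' (waltawk → waasltawk, pasiwr → paassiwr, nekmovewf → neaskmovewf) insert -as- after the first vowel.
So dekirewh → deaskirewh.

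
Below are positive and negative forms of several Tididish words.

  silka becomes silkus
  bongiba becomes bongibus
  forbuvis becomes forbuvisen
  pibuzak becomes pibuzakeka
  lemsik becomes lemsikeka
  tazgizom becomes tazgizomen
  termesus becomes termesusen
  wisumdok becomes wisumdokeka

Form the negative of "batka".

pibuzak and bongiba both have last vowel 'a' yet inflect differently (pibuzakeka, bongibus), so the last vowel is not what conditions the rule; the final letter is.
"batka" ends in -a. The stems ending in -a (bongiba → bongibus, silka → silkus) drop the final letter and add -us.
The other patterns: stems ending in -k add -eka; stems ending in -m or -s add -en.
So batka → batkus.

batkus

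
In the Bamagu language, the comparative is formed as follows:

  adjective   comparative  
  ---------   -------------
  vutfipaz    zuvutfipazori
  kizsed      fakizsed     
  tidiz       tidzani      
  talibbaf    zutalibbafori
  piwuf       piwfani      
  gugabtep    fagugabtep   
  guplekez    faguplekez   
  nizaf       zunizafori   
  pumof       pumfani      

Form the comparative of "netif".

netfani

vutfipaz and guplekez both end in -z yet inflect differently (zuvutfipazori, faguplekez), so the final letter is not what conditions the rule; the last vowel is.
"netif" has last vowel 'i'. The one such stem in the data (tidiz → tidzani) deletes the last vowel and adds -ani (as do piwuf, pumof), so the same rule applies.
The other patterns: stems whose last vowel is 'a' add zu- … -ori around the stem; stems whose last vowel is 'e' add the prefix fa-.
So netif → netfani.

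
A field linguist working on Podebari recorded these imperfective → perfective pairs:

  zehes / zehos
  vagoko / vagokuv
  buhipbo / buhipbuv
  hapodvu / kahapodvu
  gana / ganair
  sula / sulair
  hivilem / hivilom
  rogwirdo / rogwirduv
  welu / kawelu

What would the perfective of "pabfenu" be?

hapodvu and hivilem both begin with h- yet inflect differently (kahapodvu, hivilom), so the first letter is not what conditions the rule; the final letter is.
"pabfenu" ends in -u. The stems ending in -u (welu → kawelu, hapodvu → kahapodvu) add the prefix ka-.
So pabfenu → kapabfenu.

kapabfenu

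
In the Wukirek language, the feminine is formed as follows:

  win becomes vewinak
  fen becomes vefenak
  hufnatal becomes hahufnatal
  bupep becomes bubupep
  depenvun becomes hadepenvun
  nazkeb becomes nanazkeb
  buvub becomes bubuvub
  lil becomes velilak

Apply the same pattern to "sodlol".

win and depenvun both end in -n yet inflect differently (vewinak, hadepenvun), so the final letter is not what conditions the rule; the number of vowels is.
"sodlol" has 2 vowels. The stems with 2 vowels (buvub → bubuvub, bupep → bubupep, nazkeb → nanazkeb) repeat the first consonant+vowel as a prefix.
The other patterns: stems with 1 vowel add ve- … -ak around the stem; stems with 3 vowels add the prefix ha-.
So sodlol → sosodlol.

sosodlol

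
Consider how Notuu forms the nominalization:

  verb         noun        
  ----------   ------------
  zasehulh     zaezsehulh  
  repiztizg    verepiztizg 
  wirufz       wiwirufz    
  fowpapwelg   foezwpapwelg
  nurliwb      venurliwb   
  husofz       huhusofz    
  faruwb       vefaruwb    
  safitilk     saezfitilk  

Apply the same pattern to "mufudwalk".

fowpapwelg and repiztizg both end in -g yet inflect differently (foezwpapwelg, verepiztizg), so the final letter is not what conditions the rule; the second-to-last letter is.
"mufudwalk" has second-to-last letter 'l'. The stems whose second-to-last letter is 'l' (safitilk → saezfitilk, fowpapwelg → foezwpapwelg, zasehulh → zaezsehulh) insert -ez- after the first vowel.
The other patterns: stems whose second-to-last letter is 'f' repeat the first consonant+vowel as a prefix; stems whose second-to-last letter is 'w' or 'z' add the prefix ve-.
So mufudwalk → muezfudwalk.

muezfudwalk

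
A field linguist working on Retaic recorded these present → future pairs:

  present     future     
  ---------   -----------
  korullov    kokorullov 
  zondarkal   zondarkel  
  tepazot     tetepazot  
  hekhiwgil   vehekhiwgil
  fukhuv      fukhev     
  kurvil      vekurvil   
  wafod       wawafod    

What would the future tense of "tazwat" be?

zondarkal and hekhiwgil both end in -l yet inflect differently (zondarkel, vehekhiwgil), so the final letter is not what conditions the rule; the last vowel is.
"tazwat" has last vowel 'a'. The one such stem in the data (zondarkal → zondarkel) changes the last vowel to 'e' (as does fukhuv), so the same rule applies.
So tazwat → tazwet.

tazwet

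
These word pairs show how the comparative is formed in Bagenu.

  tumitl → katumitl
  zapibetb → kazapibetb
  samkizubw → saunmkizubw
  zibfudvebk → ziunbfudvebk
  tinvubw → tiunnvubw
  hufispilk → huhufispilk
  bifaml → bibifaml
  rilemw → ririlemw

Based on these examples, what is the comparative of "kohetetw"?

zibfudvebk and hufispilk both end in -k yet inflect differently (ziunbfudvebk, huhufispilk), so the final letter is not what conditions the rule; the second-to-last letter is.
"kohetetw" has second-to-last letter 't'. The stems whose second-to-last letter is 't' (tumitl → katumitl, zapibetb → kazapibetb) add the prefix ka-.
The other patterns: stems whose second-to-last letter is 'b' insert -un- after the first vowel; stems whose second-to-last letter is 'l' or 'm' repeat the first consonant+vowel as a prefix.
So kohetetw → kakohetetw.

kakohetetw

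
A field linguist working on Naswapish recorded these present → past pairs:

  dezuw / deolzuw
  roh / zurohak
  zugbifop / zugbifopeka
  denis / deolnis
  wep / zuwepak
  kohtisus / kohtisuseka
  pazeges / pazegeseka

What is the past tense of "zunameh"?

denis and kohtisus both end in -s yet inflect differently (deolnis, kohtisuseka), so the final letter is not what conditions the rule; the number of vowels is.
"zunameh" has 3 vowels. The stems with 3 vowels (kohtisus → kohtisuseka, zugbifop → zugbifopeka, pazeges → pazegeseka) add -eka.
So zunameh → zunameheka.

zunameheka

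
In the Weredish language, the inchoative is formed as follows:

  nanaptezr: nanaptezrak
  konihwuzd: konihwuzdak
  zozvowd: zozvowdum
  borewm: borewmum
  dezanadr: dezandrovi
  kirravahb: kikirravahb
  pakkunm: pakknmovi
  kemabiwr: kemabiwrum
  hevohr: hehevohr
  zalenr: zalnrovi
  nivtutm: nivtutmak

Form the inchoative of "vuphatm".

vuphatmak

hevohr and nanaptezr both end in -r yet inflect differently (hehevohr, nanaptezrak), so the final letter is not what conditions the rule; the second-to-last letter is.
"vuphatm" has second-to-last letter 't'. The one such stem in the data (nivtutm → nivtutmak) adds -ak, so the same rule applies.
So vuphatm → vuphatmak.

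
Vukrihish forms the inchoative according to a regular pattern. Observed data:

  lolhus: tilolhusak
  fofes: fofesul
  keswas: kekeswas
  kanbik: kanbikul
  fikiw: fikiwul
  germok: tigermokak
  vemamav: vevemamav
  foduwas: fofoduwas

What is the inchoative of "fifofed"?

fifofedul

foduwas and lolhus both end in -s yet inflect differently (fofoduwas, tilolhusak), so the final letter is not what conditions the rule; the last vowel is.
"fifofed" has last vowel 'e'. The one such stem in the data (fofes → fofesul) adds -ul, so the same rule applies.
So fifofed → fifofedul.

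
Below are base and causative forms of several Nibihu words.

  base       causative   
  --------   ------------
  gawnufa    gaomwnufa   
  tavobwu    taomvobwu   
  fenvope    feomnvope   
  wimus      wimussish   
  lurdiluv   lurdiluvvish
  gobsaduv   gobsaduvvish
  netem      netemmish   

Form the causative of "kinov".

kinovvish

"kinov" ends in a consonant. The stems ending in a consonant (wimus → wimussish, lurdiluv → lurdiluvvish, gobsaduv → gobsaduvvish) double the final consonant and add -ish.
The other pattern: stems ending in a vowel insert -om- after the first vowel.
So kinov → kinovvish.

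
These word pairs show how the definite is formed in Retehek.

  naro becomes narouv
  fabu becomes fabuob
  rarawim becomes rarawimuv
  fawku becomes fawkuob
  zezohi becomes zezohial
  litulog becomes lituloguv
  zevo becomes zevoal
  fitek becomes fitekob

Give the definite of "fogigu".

zevo and naro both end in -o yet inflect differently (zevoal, narouv), so the final letter is not what conditions the rule; the first letter is.
"fogigu" begins with f-. The stems beginning with f- (fitek → fitekob, fabu → fabuob, fawku → fawkuob) add -ob.
So fogigu → fogiguob.

fogiguob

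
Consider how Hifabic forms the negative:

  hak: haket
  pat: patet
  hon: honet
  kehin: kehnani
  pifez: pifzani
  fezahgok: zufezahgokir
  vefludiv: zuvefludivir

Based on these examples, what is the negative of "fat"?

fatet

hon and kehin both end in -n yet inflect differently (honet, kehnani), so the final letter is not what conditions the rule; the number of vowels is.
"fat" has 1 vowel. The stems with 1 vowel (hak → haket, pat → patet, hon → honet) add -et.
So fat → fatet.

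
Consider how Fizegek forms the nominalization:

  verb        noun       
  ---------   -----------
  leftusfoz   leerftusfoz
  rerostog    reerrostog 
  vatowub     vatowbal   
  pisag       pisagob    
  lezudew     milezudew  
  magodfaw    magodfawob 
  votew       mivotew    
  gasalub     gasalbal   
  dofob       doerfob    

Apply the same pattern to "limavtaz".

limavtazob

magodfaw and votew both end in -w yet inflect differently (magodfawob, mivotew), so the final letter is not what conditions the rule; the last vowel is.
"limavtaz" has last vowel 'a'. The stems whose last vowel is 'a' (pisag → pisagob, magodfaw → magodfawob) add -ob.
The other patterns: stems whose last vowel is 'e' add the prefix mi-; stems whose last vowel is 'u' delete the last vowel and add -al; stems whose last vowel is 'o' insert -er- after the first vowel.
So limavtaz → limavtazob.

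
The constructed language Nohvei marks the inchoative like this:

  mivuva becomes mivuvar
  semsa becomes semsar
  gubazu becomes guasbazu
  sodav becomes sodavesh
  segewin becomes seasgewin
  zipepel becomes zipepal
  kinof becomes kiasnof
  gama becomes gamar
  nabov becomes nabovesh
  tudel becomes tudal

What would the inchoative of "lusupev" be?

lusupevesh

sodav and gama both have last vowel 'a' yet inflect differently (sodavesh, gamar), so the last vowel is not what conditions the rule; the final letter is.
"lusupev" ends in -v. The stems ending in -v (nabov → nabovesh, sodav → sodavesh) add -esh.
So lusupev → lusupevesh.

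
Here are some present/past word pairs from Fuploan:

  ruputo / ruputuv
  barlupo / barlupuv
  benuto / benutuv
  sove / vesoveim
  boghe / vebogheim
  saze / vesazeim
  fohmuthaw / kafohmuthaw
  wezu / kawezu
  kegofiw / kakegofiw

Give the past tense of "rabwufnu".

karabwufnu

"rabwufnu" ends in -u. The one such stem in the data (wezu → kawezu) adds the prefix ka-, so the same rule applies.
The other patterns: stems ending in -o drop the final letter and add -uv; stems ending in -e add ve- … -im around the stem.
So rabwufnu → karabwufnu.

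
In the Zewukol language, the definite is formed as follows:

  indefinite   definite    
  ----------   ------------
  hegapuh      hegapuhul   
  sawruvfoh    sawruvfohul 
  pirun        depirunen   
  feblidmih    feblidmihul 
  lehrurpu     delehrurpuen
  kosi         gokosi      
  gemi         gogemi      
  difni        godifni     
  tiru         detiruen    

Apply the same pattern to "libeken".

delibekenen

kosi and feblidmih both have last vowel 'i' yet inflect differently (gokosi, feblidmihul), so the last vowel is not what conditions the rule; the final letter is.
"libeken" ends in -n. The one such stem in the data (pirun → depirunen) adds de- … -en around the stem, so the same rule applies.
The other patterns: stems ending in -i add the prefix go-; stems ending in -h add -ul.
So libeken → delibekenen.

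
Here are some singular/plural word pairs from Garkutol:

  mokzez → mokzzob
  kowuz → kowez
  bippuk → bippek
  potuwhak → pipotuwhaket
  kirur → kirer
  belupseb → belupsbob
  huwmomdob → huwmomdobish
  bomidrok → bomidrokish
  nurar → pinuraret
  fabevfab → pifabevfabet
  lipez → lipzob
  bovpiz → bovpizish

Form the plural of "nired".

"nired" has last vowel 'e'. The stems whose last vowel is 'e' (mokzez → mokzzob, lipez → lipzob, belupseb → belupsbob) delete the last vowel and add -ob.
The other patterns: stems whose last vowel is 'u' change the last vowel to 'e'; stems whose last vowel is 'a' add pi- … -et around the stem; stems whose last vowel is 'i' or 'o' add -ish.
So nired → nirdob.

nirdob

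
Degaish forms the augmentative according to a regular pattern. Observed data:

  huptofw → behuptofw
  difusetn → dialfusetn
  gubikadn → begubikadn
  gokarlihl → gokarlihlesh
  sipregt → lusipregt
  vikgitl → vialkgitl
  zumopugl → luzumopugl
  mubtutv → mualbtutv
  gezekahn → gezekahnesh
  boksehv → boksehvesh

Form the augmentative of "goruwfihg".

goruwfihgesh

zumopugl and gokarlihl both end in -l yet inflect differently (luzumopugl, gokarlihlesh), so the final letter is not what conditions the rule; the second-to-last letter is.
"goruwfihg" has second-to-last letter 'h'. The stems whose second-to-last letter is 'h' (gezekahn → gezekahnesh, boksehv → boksehvesh, gokarlihl → gokarlihlesh) add -esh.
The other patterns: stems whose second-to-last letter is 'g' add the prefix lu-; stems whose second-to-last letter is 't' insert -al- after the first vowel; stems whose second-to-last letter is 'd' or 'f' add the prefix be-.
So goruwfihg → goruwfihgesh.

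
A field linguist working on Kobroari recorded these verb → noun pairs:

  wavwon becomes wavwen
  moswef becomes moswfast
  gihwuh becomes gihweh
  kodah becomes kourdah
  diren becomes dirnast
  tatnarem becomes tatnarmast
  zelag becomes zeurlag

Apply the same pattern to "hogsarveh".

hogsarvhast

diren and wavwon both end in -n yet inflect differently (dirnast, wavwen), so the final letter is not what conditions the rule; the last vowel is.
"hogsarveh" has last vowel 'e'. The stems whose last vowel is 'e' (moswef → moswfast, tatnarem → tatnarmast, diren → dirnast) delete the last vowel and add -ast.
The other patterns: stems whose last vowel is 'o' or 'u' change the last vowel to 'e'; stems whose last vowel is 'a' insert -ur- after the first vowel.
So hogsarveh → hogsarvhast.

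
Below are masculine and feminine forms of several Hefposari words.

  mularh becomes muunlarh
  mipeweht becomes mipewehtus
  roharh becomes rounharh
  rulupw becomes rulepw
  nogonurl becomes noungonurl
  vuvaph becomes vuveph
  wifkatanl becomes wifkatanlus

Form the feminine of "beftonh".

beftonhus

vuvaph and mularh both end in -h yet inflect differently (vuveph, muunlarh), so the final letter is not what conditions the rule; the second-to-last letter is.
"beftonh" has second-to-last letter 'n'. The one such stem in the data (wifkatanl → wifkatanlus) adds -us, so the same rule applies.
So beftonh → beftonhus.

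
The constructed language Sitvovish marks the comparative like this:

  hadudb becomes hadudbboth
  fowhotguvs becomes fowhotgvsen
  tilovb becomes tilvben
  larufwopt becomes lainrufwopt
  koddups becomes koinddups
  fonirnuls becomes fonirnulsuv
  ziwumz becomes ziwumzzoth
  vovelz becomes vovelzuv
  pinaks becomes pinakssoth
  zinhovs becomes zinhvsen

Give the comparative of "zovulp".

"zovulp" has second-to-last letter 'l'. The stems whose second-to-last letter is 'l' (vovelz → vovelzuv, fonirnuls → fonirnulsuv) add -uv.
So zovulp → zovulpuv.

zovulpuv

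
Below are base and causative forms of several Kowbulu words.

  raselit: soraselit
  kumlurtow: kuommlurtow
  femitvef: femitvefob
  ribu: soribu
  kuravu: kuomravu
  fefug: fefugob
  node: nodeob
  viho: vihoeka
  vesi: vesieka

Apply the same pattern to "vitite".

kuravu and ribu both end in -u yet inflect differently (kuomravu, soribu), so the final letter is not what conditions the rule; the first letter is.
"vitite" begins with v-. The stems beginning with v- (viho → vihoeka, vesi → vesieka) add -eka.
The other patterns: stems beginning with k- insert -om- after the first vowel; stems beginning with r- add the prefix so-; stems beginning with f- or n- add -ob.
So vitite → vititeeka.

vititeeka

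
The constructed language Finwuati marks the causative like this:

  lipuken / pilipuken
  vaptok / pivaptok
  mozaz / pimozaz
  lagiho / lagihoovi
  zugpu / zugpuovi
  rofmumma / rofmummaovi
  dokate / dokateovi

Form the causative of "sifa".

vaptok and lagiho both have last vowel 'o' yet inflect differently (pivaptok, lagihoovi), so the last vowel is not what conditions the rule; whether the stem ends in a vowel or a consonant is.
"sifa" ends in a vowel. The stems ending in a vowel (lagiho → lagihoovi, zugpu → zugpuovi, rofmumma → rofmummaovi) add -ovi.
The other pattern: stems ending in a consonant add the prefix pi-.
So sifa → sifaovi.

sifaovi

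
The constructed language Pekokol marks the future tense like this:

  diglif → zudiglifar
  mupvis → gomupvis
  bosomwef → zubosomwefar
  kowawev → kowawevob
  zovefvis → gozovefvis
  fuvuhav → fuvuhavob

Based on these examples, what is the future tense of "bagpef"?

diglif and mupvis both have last vowel 'i' yet inflect differently (zudiglifar, gomupvis), so the last vowel is not what conditions the rule; the final letter is.
"bagpef" ends in -f. The stems ending in -f (diglif → zudiglifar, bosomwef → zubosomwefar) add zu- … -ar around the stem.
So bagpef → zubagpefar.

zubagpefar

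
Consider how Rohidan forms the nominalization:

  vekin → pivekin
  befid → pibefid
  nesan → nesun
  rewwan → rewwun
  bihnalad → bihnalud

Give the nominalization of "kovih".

pikovih

vekin and nesan both end in -n yet inflect differently (pivekin, nesun), so the final letter is not what conditions the rule; the last vowel is.
"kovih" has last vowel 'i'. The stems whose last vowel is 'i' (vekin → pivekin, befid → pibefid) add the prefix pi-.
The other pattern: stems whose last vowel is 'a' change the last vowel to 'u'.
So kovih → pikovih.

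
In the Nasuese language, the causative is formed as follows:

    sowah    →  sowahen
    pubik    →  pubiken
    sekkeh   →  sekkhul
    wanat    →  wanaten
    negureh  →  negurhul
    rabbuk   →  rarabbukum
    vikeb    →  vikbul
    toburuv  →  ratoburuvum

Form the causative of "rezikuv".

"rezikuv" has last vowel 'u'. The stems whose last vowel is 'u' (toburuv → ratoburuvum, rabbuk → rarabbukum) add ra- … -um around the stem.
The other patterns: stems whose last vowel is 'e' delete the last vowel and add -ul; stems whose last vowel is 'a' or 'i' add -en.
So rezikuv → rarezikuvum.

rarezikuvum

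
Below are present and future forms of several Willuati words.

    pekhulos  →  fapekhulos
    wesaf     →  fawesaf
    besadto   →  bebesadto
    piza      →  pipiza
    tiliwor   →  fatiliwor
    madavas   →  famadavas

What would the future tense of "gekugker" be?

fagekugker

pekhulos and besadto both have last vowel 'o' yet inflect differently (fapekhulos, bebesadto), so the last vowel is not what conditions the rule; whether the stem ends in a vowel or a consonant is.
"gekugker" ends in a consonant. The stems ending in a consonant (pekhulos → fapekhulos, tiliwor → fatiliwor, wesaf → fawesaf) add the prefix fa-.
The other pattern: stems ending in a vowel repeat the first consonant+vowel as a prefix.
So gekugker → fagekugker.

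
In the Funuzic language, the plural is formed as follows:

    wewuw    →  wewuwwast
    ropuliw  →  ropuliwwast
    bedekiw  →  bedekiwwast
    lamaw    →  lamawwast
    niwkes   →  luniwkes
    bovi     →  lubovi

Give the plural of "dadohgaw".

ropuliw and bovi both have last vowel 'i' yet inflect differently (ropuliwwast, lubovi), so the last vowel is not what conditions the rule; the final letter is.
"dadohgaw" ends in -w. The stems ending in -w (wewuw → wewuwwast, ropuliw → ropuliwwast, bedekiw → bedekiwwast) double the final consonant and add -ast.
So dadohgaw → dadohgawwast.

dadohgawwast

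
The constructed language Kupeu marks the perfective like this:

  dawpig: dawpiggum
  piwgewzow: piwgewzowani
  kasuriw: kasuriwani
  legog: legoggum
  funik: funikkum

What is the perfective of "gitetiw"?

"gitetiw" ends in -w. The stems ending in -w (piwgewzow → piwgewzowani, kasuriw → kasuriwani) add -ani.
So gitetiw → gitetiwani.

gitetiwani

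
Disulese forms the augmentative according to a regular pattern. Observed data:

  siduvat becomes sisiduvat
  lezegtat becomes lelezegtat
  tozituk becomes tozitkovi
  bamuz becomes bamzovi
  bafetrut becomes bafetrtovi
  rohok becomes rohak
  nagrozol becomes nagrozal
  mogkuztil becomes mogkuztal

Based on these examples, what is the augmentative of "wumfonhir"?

"wumfonhir" has last vowel 'i'. The one such stem in the data (mogkuztil → mogkuztal) changes the last vowel to 'a' (as do rohok, nagrozol), so the same rule applies.
So wumfonhir → wumfonhar.

wumfonhar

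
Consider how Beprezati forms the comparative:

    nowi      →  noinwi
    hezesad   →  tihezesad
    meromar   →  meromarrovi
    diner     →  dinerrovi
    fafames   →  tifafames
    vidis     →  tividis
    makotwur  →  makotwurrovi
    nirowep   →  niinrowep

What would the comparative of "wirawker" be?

wirawkerrovi

nirowep and diner both have last vowel 'e' yet inflect differently (niinrowep, dinerrovi), so the last vowel is not what conditions the rule; the final letter is.
"wirawker" ends in -r. The stems ending in -r (makotwur → makotwurrovi, meromar → meromarrovi, diner → dinerrovi) double the final consonant and add -ovi.
So wirawker → wirawkerrovi.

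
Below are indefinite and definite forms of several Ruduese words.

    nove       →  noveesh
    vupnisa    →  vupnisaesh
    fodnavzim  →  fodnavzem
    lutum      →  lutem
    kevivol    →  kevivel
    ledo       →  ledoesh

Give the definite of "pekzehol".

"pekzehol" ends in a consonant. The stems ending in a consonant (kevivol → kevivel, lutum → lutem, fodnavzim → fodnavzem) change the last vowel to 'e'.
So pekzehol → pekzehel.

pekzehel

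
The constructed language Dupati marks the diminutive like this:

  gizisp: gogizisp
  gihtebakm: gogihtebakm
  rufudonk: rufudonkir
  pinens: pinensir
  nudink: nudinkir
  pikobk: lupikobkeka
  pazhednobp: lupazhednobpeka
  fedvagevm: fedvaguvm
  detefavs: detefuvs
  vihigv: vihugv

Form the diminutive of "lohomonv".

"lohomonv" has second-to-last letter 'n'. The stems whose second-to-last letter is 'n' (rufudonk → rufudonkir, pinens → pinensir, nudink → nudinkir) add -ir.
The other patterns: stems whose second-to-last letter is 'k' or 's' add the prefix go-; stems whose second-to-last letter is 'b' add lu- … -eka around the stem; stems whose second-to-last letter is 'g' or 'v' change the last vowel to 'u'.
So lohomonv → lohomonvir.

lohomonvir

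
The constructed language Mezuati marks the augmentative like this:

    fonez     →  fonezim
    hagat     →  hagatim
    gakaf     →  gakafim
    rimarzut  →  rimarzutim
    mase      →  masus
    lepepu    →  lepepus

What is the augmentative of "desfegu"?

desfegus

lepepu and rimarzut both have last vowel 'u' yet inflect differently (lepepus, rimarzutim), so the last vowel is not what conditions the rule; whether the stem ends in a vowel or a consonant is.
"desfegu" ends in a vowel. The stems ending in a vowel (lepepu → lepepus, mase → masus) drop the final letter and add -us.
The other pattern: stems ending in a consonant add -im.
So desfegu → desfegus.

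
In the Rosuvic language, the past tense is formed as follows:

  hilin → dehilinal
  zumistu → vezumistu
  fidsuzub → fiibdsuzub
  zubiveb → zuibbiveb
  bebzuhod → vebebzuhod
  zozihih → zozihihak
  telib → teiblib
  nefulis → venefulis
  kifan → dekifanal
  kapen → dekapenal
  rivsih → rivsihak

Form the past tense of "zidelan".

"zidelan" ends in -n. The stems ending in -n (hilin → dehilinal, kifan → dekifanal, kapen → dekapenal) add de- … -al around the stem.
So zidelan → dezidelanal.

dezidelanal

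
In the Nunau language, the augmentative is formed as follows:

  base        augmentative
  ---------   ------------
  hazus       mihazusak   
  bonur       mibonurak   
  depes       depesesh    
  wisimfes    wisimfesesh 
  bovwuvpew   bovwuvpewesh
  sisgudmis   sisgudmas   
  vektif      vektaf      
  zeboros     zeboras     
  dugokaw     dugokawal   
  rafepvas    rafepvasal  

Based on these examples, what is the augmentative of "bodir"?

hazus and depes both end in -s yet inflect differently (mihazusak, depesesh), so the final letter is not what conditions the rule; the last vowel is.
"bodir" has last vowel 'i'. The stems whose last vowel is 'i' (sisgudmis → sisgudmas, vektif → vektaf) change the last vowel to 'a'.
The other patterns: stems whose last vowel is 'u' add mi- … -ak around the stem; stems whose last vowel is 'e' add -esh; stems whose last vowel is 'a' add -al.
So bodir → bodar.

bodar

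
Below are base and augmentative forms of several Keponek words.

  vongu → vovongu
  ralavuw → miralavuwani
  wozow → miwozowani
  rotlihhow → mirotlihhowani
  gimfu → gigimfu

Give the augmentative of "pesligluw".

mipesligluwani

vongu and ralavuw both have last vowel 'u' yet inflect differently (vovongu, miralavuwani), so the last vowel is not what conditions the rule; the final letter is.
"pesligluw" ends in -w. The stems ending in -w (ralavuw → miralavuwani, wozow → miwozowani, rotlihhow → mirotlihhowani) add mi- … -ani around the stem.
The other pattern: stems ending in -u repeat the first consonant+vowel as a prefix.
So pesligluw → mipesligluwani.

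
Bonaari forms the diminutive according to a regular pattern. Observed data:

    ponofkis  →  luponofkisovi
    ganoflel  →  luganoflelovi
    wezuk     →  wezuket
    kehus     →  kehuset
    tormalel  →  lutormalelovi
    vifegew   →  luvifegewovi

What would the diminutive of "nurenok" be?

"nurenok" has 3 vowels. The stems with 3 vowels (ganoflel → luganoflelovi, vifegew → luvifegewovi, tormalel → lutormalelovi) add lu- … -ovi around the stem.
So nurenok → lunurenokovi.

lunurenokovi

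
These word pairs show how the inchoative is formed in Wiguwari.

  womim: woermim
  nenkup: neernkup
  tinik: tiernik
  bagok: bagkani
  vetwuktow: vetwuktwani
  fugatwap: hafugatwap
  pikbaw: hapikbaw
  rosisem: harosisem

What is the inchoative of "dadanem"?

hadadanem

tinik and bagok both end in -k yet inflect differently (tiernik, bagkani), so the final letter is not what conditions the rule; the last vowel is.
"dadanem" has last vowel 'e'. The one such stem in the data (rosisem → harosisem) adds the prefix ha-, so the same rule applies.
The other patterns: stems whose last vowel is 'i' or 'u' insert -er- after the first vowel; stems whose last vowel is 'o' delete the last vowel and add -ani.
So dadanem → hadadanem.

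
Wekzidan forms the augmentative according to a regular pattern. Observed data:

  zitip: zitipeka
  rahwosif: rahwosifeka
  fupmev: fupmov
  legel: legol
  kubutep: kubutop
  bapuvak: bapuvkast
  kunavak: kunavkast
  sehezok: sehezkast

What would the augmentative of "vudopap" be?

"vudopap" has last vowel 'a'. The stems whose last vowel is 'a' (bapuvak → bapuvkast, kunavak → kunavkast) delete the last vowel and add -ast.
So vudopap → vudoppast.

vudoppast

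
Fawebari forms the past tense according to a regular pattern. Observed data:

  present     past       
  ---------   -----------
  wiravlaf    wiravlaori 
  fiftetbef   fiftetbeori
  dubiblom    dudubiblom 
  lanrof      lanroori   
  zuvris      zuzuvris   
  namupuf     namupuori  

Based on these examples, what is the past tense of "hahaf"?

hahaori

lanrof and dubiblom both have last vowel 'o' yet inflect differently (lanroori, dudubiblom), so the last vowel is not what conditions the rule; the final letter is.
"hahaf" ends in -f. The stems ending in -f (fiftetbef → fiftetbeori, lanrof → lanroori, wiravlaf → wiravlaori) drop the final letter and add -ori.
So hahaf → hahaori.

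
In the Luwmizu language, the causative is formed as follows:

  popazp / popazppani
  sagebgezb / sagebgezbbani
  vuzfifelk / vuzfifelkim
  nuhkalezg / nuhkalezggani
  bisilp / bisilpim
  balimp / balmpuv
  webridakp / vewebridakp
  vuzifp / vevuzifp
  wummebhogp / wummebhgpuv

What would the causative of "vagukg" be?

vevagukg

wummebhogp and popazp both end in -p yet inflect differently (wummebhgpuv, popazppani), so the final letter is not what conditions the rule; the second-to-last letter is.
"vagukg" has second-to-last letter 'k'. The one such stem in the data (webridakp → vewebridakp) adds the prefix ve-, so the same rule applies.
The other patterns: stems whose second-to-last letter is 'g' or 'm' delete the last vowel and add -uv; stems whose second-to-last letter is 'z' double the final consonant and add -ani; stems whose second-to-last letter is 'l' add -im.
So vagukg → vevagukg.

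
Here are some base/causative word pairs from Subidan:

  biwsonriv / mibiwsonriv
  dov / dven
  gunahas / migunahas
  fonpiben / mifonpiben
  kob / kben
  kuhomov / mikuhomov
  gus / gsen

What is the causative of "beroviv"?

miberoviv

dov and biwsonriv both end in -v yet inflect differently (dven, mibiwsonriv), so the final letter is not what conditions the rule; the number of vowels is.
"beroviv" has 3 vowels. The stems with 3 vowels (biwsonriv → mibiwsonriv, gunahas → migunahas, kuhomov → mikuhomov) add the prefix mi-.
The other pattern: stems with 1 vowel delete the last vowel and add -en.
So beroviv → miberoviv.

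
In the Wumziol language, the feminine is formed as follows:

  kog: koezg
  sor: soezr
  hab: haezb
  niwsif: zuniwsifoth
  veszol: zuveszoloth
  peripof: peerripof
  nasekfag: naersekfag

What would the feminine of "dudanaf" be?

niwsif and peripof both end in -f yet inflect differently (zuniwsifoth, peerripof), so the final letter is not what conditions the rule; the number of vowels is.
"dudanaf" has 3 vowels. The stems with 3 vowels (peripof → peerripof, nasekfag → naersekfag) insert -er- after the first vowel.
The other patterns: stems with 1 vowel insert -ez- after the first vowel; stems with 2 vowels add zu- … -oth around the stem.
So dudanaf → duerdanaf.

duerdanaf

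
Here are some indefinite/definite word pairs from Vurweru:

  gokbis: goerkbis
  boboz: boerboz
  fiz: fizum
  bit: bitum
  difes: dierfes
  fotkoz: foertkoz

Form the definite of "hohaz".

"hohaz" has 2 vowels. The stems with 2 vowels (gokbis → goerkbis, fotkoz → foertkoz, difes → dierfes) insert -er- after the first vowel.
The other pattern: stems with 1 vowel add -um.
So hohaz → hoerhaz.

hoerhaz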